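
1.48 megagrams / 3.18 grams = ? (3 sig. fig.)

(1.48 × 10^6) / (3.18) = 0.4654 × 10^6

465000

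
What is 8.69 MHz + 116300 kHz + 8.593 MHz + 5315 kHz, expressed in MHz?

In MHz:
  8.69 MHz → 8.69
  116300 kHz = 116300 × 10⁻³ MHz = 116.3
  8.593 MHz → 8.593
  5315 kHz = 5315 × 10⁻³ MHz = 5.315
Sum: 8.69 + 116.3 + 8.593 + 5.315 = 138.898

138.898 MHz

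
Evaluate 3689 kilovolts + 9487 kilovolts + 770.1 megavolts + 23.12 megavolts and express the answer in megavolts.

In megavolts:
  3689 kilovolts = 3689 × 10^-3 megavolts = 3.689
  9487 kilovolts = 9487 × 10^-3 megavolts = 9.487
  770.1 megavolts → 770.1
  23.12 megavolts → 23.12
Sum: 3.689 + 9.487 + 770.1 + 23.12 = 806.396

806.396 megavolts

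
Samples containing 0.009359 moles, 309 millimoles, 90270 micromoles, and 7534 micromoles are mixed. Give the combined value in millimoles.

416.163 millimoles

In millimoles:
  0.009359 moles = 0.009359 × 10³ millimoles = 9.359
  309 millimoles → 309
  90270 micromoles = 90270 × 10⁻³ millimoles = 90.27
  7534 micromoles = 7534 × 10⁻³ millimoles = 7.534
Sum: 9.359 + 309 + 90.27 + 7.534 = 416.163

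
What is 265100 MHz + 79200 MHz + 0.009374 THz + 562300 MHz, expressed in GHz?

In GHz:
  265100 MHz = 265100 × 10^-3 GHz = 265.1
  79200 MHz = 79200 × 10^-3 GHz = 79.2
  0.009374 THz = 0.009374 × 10^3 GHz = 9.374
  562300 MHz = 562300 × 10^-3 GHz = 562.3
Sum: 265.1 + 79.2 + 9.374 + 562.3 = 915.974

915.974 GHz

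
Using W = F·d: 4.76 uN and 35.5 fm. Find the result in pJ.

0.00000016898 pJ

4.76 × 10^-6 × 35.5 × 10^-15 = 168.98 × 10^-21 J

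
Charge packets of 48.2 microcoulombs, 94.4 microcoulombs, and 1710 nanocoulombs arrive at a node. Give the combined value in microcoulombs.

144.31 microcoulombs

In microcoulombs:
  48.2 microcoulombs → 48.2
  94.4 microcoulombs → 94.4
  1710 nanocoulombs = 1710e-3 microcoulombs = 1.71
Sum: 48.2 + 94.4 + 1.71 = 144.31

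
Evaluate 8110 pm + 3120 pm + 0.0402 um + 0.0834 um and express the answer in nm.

In nm:
  8110 pm = 8110 × 10^-3 nm = 8.11
  3120 pm = 3120 × 10^-3 nm = 3.12
  0.0402 um = 0.0402 × 10^3 nm = 40.2
  0.0834 um = 0.0834 × 10^3 nm = 83.4
Sum: 8.11 + 3.12 + 40.2 + 83.4 = 134.83

134.83 nm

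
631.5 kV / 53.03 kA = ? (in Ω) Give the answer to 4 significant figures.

(631.5e3) / (53.03e3) = 11.9084 Ω

11.91 Ω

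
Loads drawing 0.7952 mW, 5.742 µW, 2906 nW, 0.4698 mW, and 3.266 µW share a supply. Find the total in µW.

1276.914 µW

In µW:
  0.7952 mW = 0.7952e3 µW = 795.2
  5.742 µW → 5.742
  2906 nW = 2906e-3 µW = 2.906
  0.4698 mW = 0.4698e3 µW = 469.8
  3.266 µW → 3.266
Sum: 795.2 + 5.742 + 2.906 + 469.8 + 3.266 = 1276.914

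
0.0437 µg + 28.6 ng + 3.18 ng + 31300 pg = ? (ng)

In ng:
  0.0437 µg = 0.0437 × 10³ ng = 43.7
  28.6 ng → 28.6
  3.18 ng → 3.18
  31300 pg = 31300 × 10⁻³ ng = 31.3
Sum: 43.7 + 28.6 + 3.18 + 31.3 = 106.78

106.78 ng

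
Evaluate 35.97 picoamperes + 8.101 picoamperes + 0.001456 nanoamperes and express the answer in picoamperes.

In picoamperes:
  35.97 picoamperes → 35.97
  8.101 picoamperes → 8.101
  0.001456 nanoamperes = 0.001456 × 10^3 picoamperes = 1.456
Sum: 35.97 + 8.101 + 1.456 = 45.527

45.527 picoamperes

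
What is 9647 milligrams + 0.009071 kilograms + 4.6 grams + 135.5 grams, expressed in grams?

158.818 grams

In grams:
  9647 milligrams = 9647e-3 grams = 9.647
  0.009071 kilograms = 0.009071e3 grams = 9.071
  4.6 grams → 4.6
  135.5 grams → 135.5
Sum: 9.647 + 9.071 + 4.6 + 135.5 = 158.818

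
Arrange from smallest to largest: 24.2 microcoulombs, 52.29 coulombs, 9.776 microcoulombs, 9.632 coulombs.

24.2 microcoulombs = 0.0000242 coulombs
52.29 coulombs = 52.29 coulombs
9.776 microcoulombs = 0.000009776 coulombs
9.632 coulombs = 9.632 coulombs

9.776 microcoulombs < 24.2 microcoulombs < 9.632 coulombs < 52.29 coulombs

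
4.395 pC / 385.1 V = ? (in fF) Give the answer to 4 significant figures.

11.41 fF

(4.395 × 10^-12) / (385.1) = 0.0114126 × 10^-12 F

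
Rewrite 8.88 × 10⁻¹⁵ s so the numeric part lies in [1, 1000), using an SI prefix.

8.88 fs

= 8.88 × 10⁻¹⁵ s; 10⁻¹⁵ is femto.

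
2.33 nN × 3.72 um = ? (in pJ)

0.0086676 pJ

2.33 × 10^-9 × 3.72 × 10^-6 = 8.6676 × 10^-15 J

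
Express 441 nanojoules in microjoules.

nano = 10^-9, micro = 10^-6; factor is 10^-3.
441 × 10^-3 = 0.441

0.441 microjoules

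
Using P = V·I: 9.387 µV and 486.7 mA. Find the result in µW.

9.387 × 10^-6 × 486.7 × 10^-3 = 4568.6529 × 10^-9 W

4.5686529 µW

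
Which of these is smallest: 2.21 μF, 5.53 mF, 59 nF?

59 nF

2.21 μF = 0.00000221 F
5.53 mF = 0.00553 F
59 nF = 0.000000059 F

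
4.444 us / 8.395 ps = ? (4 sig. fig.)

529400

(4.444e-6) / (8.395e-12) = 0.52936e6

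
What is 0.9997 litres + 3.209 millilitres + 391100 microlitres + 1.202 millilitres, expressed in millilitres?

1395.211 millilitres

In millilitres:
  0.9997 litres = 0.9997 × 10³ millilitres = 999.7
  3.209 millilitres → 3.209
  391100 microlitres = 391100 × 10⁻³ millilitres = 391.1
  1.202 millilitres → 1.202
Sum: 999.7 + 3.209 + 391.1 + 1.202 = 1395.211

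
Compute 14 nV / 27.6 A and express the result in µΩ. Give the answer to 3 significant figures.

(14e-9) / (27.6) = 0.50725e-9 Ω

0.000507 µΩ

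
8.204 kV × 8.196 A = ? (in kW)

67.239984 kW

8.204 × 10^3 × 8.196 = 67.239984 × 10^3 W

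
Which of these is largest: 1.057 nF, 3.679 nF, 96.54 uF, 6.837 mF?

6.837 mF

1.057 nF = 0.000000001057 F
3.679 nF = 0.000000003679 F
96.54 uF = 0.00009654 F
6.837 mF = 0.006837 F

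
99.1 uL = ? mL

0.0991 mL

micro = 10⁻⁶, milli = 10⁻³; factor is 10⁻³.
99.1 × 10⁻³ = 0.0991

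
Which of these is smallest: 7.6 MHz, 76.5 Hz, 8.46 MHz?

76.5 Hz

7.6 MHz = 7600000 Hz
76.5 Hz = 76.5 Hz
8.46 MHz = 8460000 Hz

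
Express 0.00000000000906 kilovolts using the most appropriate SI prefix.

= 9.06 × 10^-9 volts; 10^-9 is nano.

9.06 nanovolts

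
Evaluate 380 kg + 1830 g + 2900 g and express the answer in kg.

384.73 kg

In kg:
  380 kg → 380
  1830 g = 1830 × 10^-3 kg = 1.83
  2900 g = 2900 × 10^-3 kg = 2.9
Sum: 380 + 1.83 + 2.9 = 384.73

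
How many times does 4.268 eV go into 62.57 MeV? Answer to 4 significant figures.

14660000

(62.57 × 10^6) / (4.268) = 14.66 × 10^6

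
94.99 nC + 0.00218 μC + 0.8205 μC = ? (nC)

In nC:
  94.99 nC → 94.99
  0.00218 μC = 0.00218 × 10³ nC = 2.18
  0.8205 μC = 0.8205 × 10³ nC = 820.5
Sum: 94.99 + 2.18 + 820.5 = 917.67

917.67 nC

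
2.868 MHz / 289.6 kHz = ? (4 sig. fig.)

9.903

(2.868 × 10⁶) / (289.6 × 10³) = 0.0099033 × 10³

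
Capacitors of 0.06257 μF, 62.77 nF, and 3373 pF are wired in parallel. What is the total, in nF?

In nF:
  0.06257 μF = 0.06257 × 10^3 nF = 62.57
  62.77 nF → 62.77
  3373 pF = 3373 × 10^-3 nF = 3.373
Sum: 62.57 + 62.77 + 3.373 = 128.713

128.713 nF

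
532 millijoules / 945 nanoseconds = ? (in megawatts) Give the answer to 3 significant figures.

0.563 megawatts

(532e-3) / (945e-9) = 0.56296e6 W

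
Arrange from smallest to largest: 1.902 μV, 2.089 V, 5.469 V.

1.902 μV < 2.089 V < 5.469 V

1.902 μV = 0.000001902 V
2.089 V = 2.089 V
5.469 V = 5.469 V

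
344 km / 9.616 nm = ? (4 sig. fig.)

35770000000000

(344 × 10³) / (9.616 × 10⁻⁹) = 35.774 × 10¹²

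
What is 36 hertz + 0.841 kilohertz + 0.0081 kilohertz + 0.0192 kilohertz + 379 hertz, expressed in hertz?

1283.3 hertz

In hertz:
  36 hertz → 36
  0.841 kilohertz = 0.841e3 hertz = 841
  0.0081 kilohertz = 0.0081e3 hertz = 8.1
  0.0192 kilohertz = 0.0192e3 hertz = 19.2
  379 hertz → 379
Sum: 36 + 841 + 8.1 + 19.2 + 379 = 1283.3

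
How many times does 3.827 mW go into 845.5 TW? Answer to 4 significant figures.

220900000000000000

(845.5e12) / (3.827e-3) = 220.93e15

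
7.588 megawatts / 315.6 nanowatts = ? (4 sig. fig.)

24040000000000

(7.588 × 10⁶) / (315.6 × 10⁻⁹) = 0.024043 × 10¹⁵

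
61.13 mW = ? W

0.06113 W

milli = 10⁻³, (no prefix) = 10⁰; factor is 10⁻³.
61.13 × 10⁻³ = 0.06113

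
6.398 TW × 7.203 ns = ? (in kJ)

46.084794 kJ

6.398 × 10¹² × 7.203 × 10⁻⁹ = 46.084794 × 10³ J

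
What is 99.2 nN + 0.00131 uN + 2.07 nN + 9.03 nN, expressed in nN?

In nN:
  99.2 nN → 99.2
  0.00131 uN = 0.00131 × 10³ nN = 1.31
  2.07 nN → 2.07
  9.03 nN → 9.03
Sum: 99.2 + 1.31 + 2.07 + 9.03 = 111.61

111.61 nN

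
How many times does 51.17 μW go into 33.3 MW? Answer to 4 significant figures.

650800000000

(33.3 × 10^6) / (51.17 × 10^-6) = 0.65077 × 10^12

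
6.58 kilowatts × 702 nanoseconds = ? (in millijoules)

4.61916 millijoules

6.58e3 × 702e-9 = 4619.16e-6 J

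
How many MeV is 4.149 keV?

0.004149 MeV

kilo = 10³, mega = 10⁶; factor is 10⁻³.
4.149 × 10⁻³ = 0.004149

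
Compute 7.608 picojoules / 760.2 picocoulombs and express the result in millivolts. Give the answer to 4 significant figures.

10.01 millivolts

(7.608 × 10^-12) / (760.2 × 10^-12) = 0.0100079 V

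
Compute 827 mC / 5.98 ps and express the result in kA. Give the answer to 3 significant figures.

138000000 kA

(827 × 10^-3) / (5.98 × 10^-12) = 138.29 × 10^9 A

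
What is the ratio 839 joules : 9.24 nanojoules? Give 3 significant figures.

90800000000

(839) / (9.24 × 10^-9) = 90.8 × 10^9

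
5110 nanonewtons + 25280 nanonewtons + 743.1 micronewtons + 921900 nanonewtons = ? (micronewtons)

1695.39 micronewtons

In micronewtons:
  5110 nanonewtons = 5110 × 10^-3 micronewtons = 5.11
  25280 nanonewtons = 25280 × 10^-3 micronewtons = 25.28
  743.1 micronewtons → 743.1
  921900 nanonewtons = 921900 × 10^-3 micronewtons = 921.9
Sum: 5.11 + 25.28 + 743.1 + 921.9 = 1695.39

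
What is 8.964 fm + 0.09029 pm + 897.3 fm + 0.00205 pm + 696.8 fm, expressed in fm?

1695.404 fm

In fm:
  8.964 fm → 8.964
  0.09029 pm = 0.09029e3 fm = 90.29
  897.3 fm → 897.3
  0.00205 pm = 0.00205e3 fm = 2.05
  696.8 fm → 696.8
Sum: 8.964 + 90.29 + 897.3 + 2.05 + 696.8 = 1695.404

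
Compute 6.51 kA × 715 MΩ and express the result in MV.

6.51 × 10^3 × 715 × 10^6 = 4654.65 × 10^9 V

4654650 MV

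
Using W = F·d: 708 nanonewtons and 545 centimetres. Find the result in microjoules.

708 × 10^-9 × 545 × 10^-2 = 385860 × 10^-11 J

3.8586 microjoules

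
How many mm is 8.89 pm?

0.00000000889 mm

pico = 1e-12, milli = 1e-3; factor is 1e-9.
8.89 × 1e-9 = 0.00000000889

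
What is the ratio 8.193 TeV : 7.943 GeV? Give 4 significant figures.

1031

(8.193 × 10¹²) / (7.943 × 10⁹) = 1.0315 × 10³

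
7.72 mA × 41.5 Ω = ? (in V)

7.72 × 10⁻³ × 41.5 = 320.38 × 10⁻³ V

0.32038 V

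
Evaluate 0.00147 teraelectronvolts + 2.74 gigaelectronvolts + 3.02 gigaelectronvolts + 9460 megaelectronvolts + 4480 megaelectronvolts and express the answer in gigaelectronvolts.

In gigaelectronvolts:
  0.00147 teraelectronvolts = 0.00147 × 10^3 gigaelectronvolts = 1.47
  2.74 gigaelectronvolts → 2.74
  3.02 gigaelectronvolts → 3.02
  9460 megaelectronvolts = 9460 × 10^-3 gigaelectronvolts = 9.46
  4480 megaelectronvolts = 4480 × 10^-3 gigaelectronvolts = 4.48
Sum: 1.47 + 2.74 + 3.02 + 9.46 + 4.48 = 21.17

21.17 gigaelectronvolts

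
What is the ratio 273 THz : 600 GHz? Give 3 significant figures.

(273 × 10^12) / (600 × 10^9) = 0.455 × 10^3

455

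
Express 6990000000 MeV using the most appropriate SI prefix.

= 6.99 × 10^15 eV; 10^15 is peta.

6.99 PeV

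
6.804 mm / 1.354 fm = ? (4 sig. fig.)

(6.804 × 10^-3) / (1.354 × 10^-15) = 5.0251 × 10^12

5025000000000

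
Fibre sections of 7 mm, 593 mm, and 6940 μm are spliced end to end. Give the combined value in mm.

606.94 mm

In mm:
  7 mm → 7
  593 mm → 593
  6940 μm = 6940 × 10^-3 mm = 6.94
Sum: 7 + 593 + 6.94 = 606.94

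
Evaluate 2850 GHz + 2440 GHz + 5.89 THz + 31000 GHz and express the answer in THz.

In THz:
  2850 GHz = 2850 × 10^-3 THz = 2.85
  2440 GHz = 2440 × 10^-3 THz = 2.44
  5.89 THz → 5.89
  31000 GHz = 31000 × 10^-3 THz = 31
Sum: 2.85 + 2.44 + 5.89 + 31 = 42.18

42.18 THz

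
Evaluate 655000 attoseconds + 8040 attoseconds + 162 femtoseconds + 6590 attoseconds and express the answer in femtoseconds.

831.63 femtoseconds

In femtoseconds:
  655000 attoseconds = 655000e-3 femtoseconds = 655
  8040 attoseconds = 8040e-3 femtoseconds = 8.04
  162 femtoseconds → 162
  6590 attoseconds = 6590e-3 femtoseconds = 6.59
Sum: 655 + 8.04 + 162 + 6.59 = 831.63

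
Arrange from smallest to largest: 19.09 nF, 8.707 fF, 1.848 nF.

8.707 fF < 1.848 nF < 19.09 nF

19.09 nF = 0.00000001909 F
8.707 fF = 0.000000000000008707 F
1.848 nF = 0.000000001848 F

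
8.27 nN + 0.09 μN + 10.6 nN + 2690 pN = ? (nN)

In nN:
  8.27 nN → 8.27
  0.09 μN = 0.09 × 10³ nN = 90
  10.6 nN → 10.6
  2690 pN = 2690 × 10⁻³ nN = 2.69
Sum: 8.27 + 90 + 10.6 + 2.69 = 111.56

111.56 nN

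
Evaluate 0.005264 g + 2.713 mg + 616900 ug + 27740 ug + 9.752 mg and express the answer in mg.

662.369 mg

In mg:
  0.005264 g = 0.005264 × 10³ mg = 5.264
  2.713 mg → 2.713
  616900 ug = 616900 × 10⁻³ mg = 616.9
  27740 ug = 27740 × 10⁻³ mg = 27.74
  9.752 mg → 9.752
Sum: 5.264 + 2.713 + 616.9 + 27.74 + 9.752 = 662.369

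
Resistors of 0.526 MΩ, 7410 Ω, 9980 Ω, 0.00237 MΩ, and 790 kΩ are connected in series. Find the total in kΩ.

In kΩ:
  0.526 MΩ = 0.526 × 10^3 kΩ = 526
  7410 Ω = 7410 × 10^-3 kΩ = 7.41
  9980 Ω = 9980 × 10^-3 kΩ = 9.98
  0.00237 MΩ = 0.00237 × 10^3 kΩ = 2.37
  790 kΩ → 790
Sum: 526 + 7.41 + 9.98 + 2.37 + 790 = 1335.76

1335.76 kΩ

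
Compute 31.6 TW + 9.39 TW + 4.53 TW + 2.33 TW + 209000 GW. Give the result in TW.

256.85 TW

In TW:
  31.6 TW → 31.6
  9.39 TW → 9.39
  4.53 TW → 4.53
  2.33 TW → 2.33
  209000 GW = 209000e-3 TW = 209
Sum: 31.6 + 9.39 + 4.53 + 2.33 + 209 = 256.85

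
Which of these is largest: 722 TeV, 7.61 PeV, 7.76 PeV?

722 TeV = 722000000000000 eV
7.61 PeV = 7610000000000000 eV
7.76 PeV = 7760000000000000 eV

7.76 PeV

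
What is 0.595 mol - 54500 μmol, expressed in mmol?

540.5 mmol

In mmol:
  0.595 mol = 0.595 × 10^3 mmol = 595
  54500 μmol = 54500 × 10^-3 mmol = 54.5
Difference: 595 - 54.5 = 540.5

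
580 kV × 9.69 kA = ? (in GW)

580 × 10^3 × 9.69 × 10^3 = 5620.2 × 10^6 W

5.6202 GW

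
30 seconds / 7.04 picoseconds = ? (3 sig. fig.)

4260000000000

(30) / (7.04 × 10⁻¹²) = 4.261 × 10¹²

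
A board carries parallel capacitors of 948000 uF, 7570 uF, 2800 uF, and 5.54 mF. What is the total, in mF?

963.91 mF

In mF:
  948000 uF = 948000 × 10^-3 mF = 948
  7570 uF = 7570 × 10^-3 mF = 7.57
  2800 uF = 2800 × 10^-3 mF = 2.8
  5.54 mF → 5.54
Sum: 948 + 7.57 + 2.8 + 5.54 = 963.91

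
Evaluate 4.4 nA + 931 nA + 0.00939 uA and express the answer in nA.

In nA:
  4.4 nA → 4.4
  931 nA → 931
  0.00939 uA = 0.00939 × 10³ nA = 9.39
Sum: 4.4 + 931 + 9.39 = 944.79

944.79 nA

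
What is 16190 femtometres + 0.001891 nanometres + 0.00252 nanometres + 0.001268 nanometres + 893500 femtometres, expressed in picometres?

In picometres:
  16190 femtometres = 16190 × 10^-3 picometres = 16.19
  0.001891 nanometres = 0.001891 × 10^3 picometres = 1.891
  0.00252 nanometres = 0.00252 × 10^3 picometres = 2.52
  0.001268 nanometres = 0.001268 × 10^3 picometres = 1.268
  893500 femtometres = 893500 × 10^-3 picometres = 893.5
Sum: 16.19 + 1.891 + 2.52 + 1.268 + 893.5 = 915.369

915.369 picometres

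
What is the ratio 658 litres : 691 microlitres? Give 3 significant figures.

952000

(658) / (691 × 10^-6) = 0.9522 × 10^6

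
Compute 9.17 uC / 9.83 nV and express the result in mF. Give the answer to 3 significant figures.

933000 mF

(9.17 × 10^-6) / (9.83 × 10^-9) = 0.93286 × 10^3 F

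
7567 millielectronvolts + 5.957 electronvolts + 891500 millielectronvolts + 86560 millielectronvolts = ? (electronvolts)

991.584 electronvolts

In electronvolts:
  7567 millielectronvolts = 7567e-3 electronvolts = 7.567
  5.957 electronvolts → 5.957
  891500 millielectronvolts = 891500e-3 electronvolts = 891.5
  86560 millielectronvolts = 86560e-3 electronvolts = 86.56
Sum: 7.567 + 5.957 + 891.5 + 86.56 = 991.584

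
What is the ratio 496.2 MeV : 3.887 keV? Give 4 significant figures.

127700

(496.2e6) / (3.887e3) = 127.66e3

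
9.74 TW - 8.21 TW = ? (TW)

1.53 TW

In TW:
  9.74 TW → 9.74
  8.21 TW → 8.21
Difference: 9.74 - 8.21 = 1.53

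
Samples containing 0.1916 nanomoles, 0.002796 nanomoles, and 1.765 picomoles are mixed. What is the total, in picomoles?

196.161 picomoles

In picomoles:
  0.1916 nanomoles = 0.1916 × 10³ picomoles = 191.6
  0.002796 nanomoles = 0.002796 × 10³ picomoles = 2.796
  1.765 picomoles → 1.765
Sum: 191.6 + 2.796 + 1.765 = 196.161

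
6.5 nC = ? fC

nano = 10⁻⁹, femto = 10⁻¹⁵; factor is 10⁶.
6.5 × 10⁶ = 6500000

6500000 fC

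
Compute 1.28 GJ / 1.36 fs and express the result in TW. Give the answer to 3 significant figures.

941000000000 TW

(1.28 × 10^9) / (1.36 × 10^-15) = 0.94118 × 10^24 W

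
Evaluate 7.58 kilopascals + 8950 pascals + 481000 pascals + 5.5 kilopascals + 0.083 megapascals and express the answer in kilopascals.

In kilopascals:
  7.58 kilopascals → 7.58
  8950 pascals = 8950 × 10⁻³ kilopascals = 8.95
  481000 pascals = 481000 × 10⁻³ kilopascals = 481
  5.5 kilopascals → 5.5
  0.083 megapascals = 0.083 × 10³ kilopascals = 83
Sum: 7.58 + 8.95 + 481 + 5.5 + 83 = 586.03

586.03 kilopascals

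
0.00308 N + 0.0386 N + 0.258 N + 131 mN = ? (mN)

In mN:
  0.00308 N = 0.00308 × 10^3 mN = 3.08
  0.0386 N = 0.0386 × 10^3 mN = 38.6
  0.258 N = 0.258 × 10^3 mN = 258
  131 mN → 131
Sum: 3.08 + 38.6 + 258 + 131 = 430.68

430.68 mN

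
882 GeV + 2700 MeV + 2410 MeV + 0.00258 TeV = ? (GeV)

In GeV:
  882 GeV → 882
  2700 MeV = 2700 × 10⁻³ GeV = 2.7
  2410 MeV = 2410 × 10⁻³ GeV = 2.41
  0.00258 TeV = 0.00258 × 10³ GeV = 2.58
Sum: 882 + 2.7 + 2.41 + 2.58 = 889.69

889.69 GeV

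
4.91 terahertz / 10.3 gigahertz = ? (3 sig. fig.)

477

(4.91 × 10^12) / (10.3 × 10^9) = 0.4767 × 10^3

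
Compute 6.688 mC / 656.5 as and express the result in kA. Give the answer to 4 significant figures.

(6.688 × 10^-3) / (656.5 × 10^-18) = 0.0101874 × 10^15 A

10190000000 kA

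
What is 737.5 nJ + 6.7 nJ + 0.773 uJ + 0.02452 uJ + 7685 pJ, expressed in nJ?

In nJ:
  737.5 nJ → 737.5
  6.7 nJ → 6.7
  0.773 uJ = 0.773 × 10^3 nJ = 773
  0.02452 uJ = 0.02452 × 10^3 nJ = 24.52
  7685 pJ = 7685 × 10^-3 nJ = 7.685
Sum: 737.5 + 6.7 + 773 + 24.52 + 7.685 = 1549.405

1549.405 nJ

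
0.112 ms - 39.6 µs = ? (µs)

In µs:
  0.112 ms = 0.112e3 µs = 112
  39.6 µs → 39.6
Difference: 112 - 39.6 = 72.4

72.4 µs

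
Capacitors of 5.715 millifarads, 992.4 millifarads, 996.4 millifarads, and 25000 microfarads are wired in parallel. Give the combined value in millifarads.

2019.515 millifarads

In millifarads:
  5.715 millifarads → 5.715
  992.4 millifarads → 992.4
  996.4 millifarads → 996.4
  25000 microfarads = 25000 × 10^-3 millifarads = 25
Sum: 5.715 + 992.4 + 996.4 + 25 = 2019.515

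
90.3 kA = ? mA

kilo = 10³, milli = 10⁻³; factor is 10⁶.
90.3 × 10⁶ = 90300000

90300000 mA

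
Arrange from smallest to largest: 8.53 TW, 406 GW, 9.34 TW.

8.53 TW = 8530000000000 W
406 GW = 406000000000 W
9.34 TW = 9340000000000 W

406 GW < 8.53 TW < 9.34 TW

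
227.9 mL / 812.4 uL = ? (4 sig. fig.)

280.5

(227.9 × 10^-3) / (812.4 × 10^-6) = 0.28053 × 10^3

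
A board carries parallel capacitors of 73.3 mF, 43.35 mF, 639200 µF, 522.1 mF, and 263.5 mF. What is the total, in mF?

1541.45 mF

In mF:
  73.3 mF → 73.3
  43.35 mF → 43.35
  639200 µF = 639200 × 10⁻³ mF = 639.2
  522.1 mF → 522.1
  263.5 mF → 263.5
Sum: 73.3 + 43.35 + 639.2 + 522.1 + 263.5 = 1541.45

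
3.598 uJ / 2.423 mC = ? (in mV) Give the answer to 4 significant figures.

1.485 mV

(3.598 × 10⁻⁶) / (2.423 × 10⁻³) = 1.48494 × 10⁻³ V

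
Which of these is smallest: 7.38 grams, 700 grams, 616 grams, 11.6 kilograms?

7.38 grams

7.38 grams = 7.38 grams
700 grams = 700 grams
616 grams = 616 grams
11.6 kilograms = 11600 grams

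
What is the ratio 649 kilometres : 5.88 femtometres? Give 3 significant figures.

110000000000000000000

(649 × 10³) / (5.88 × 10⁻¹⁵) = 110.4 × 10¹⁸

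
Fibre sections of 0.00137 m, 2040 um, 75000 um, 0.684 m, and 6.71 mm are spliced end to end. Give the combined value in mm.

769.12 mm

In mm:
  0.00137 m = 0.00137e3 mm = 1.37
  2040 um = 2040e-3 mm = 2.04
  75000 um = 75000e-3 mm = 75
  0.684 m = 0.684e3 mm = 684
  6.71 mm → 6.71
Sum: 1.37 + 2.04 + 75 + 684 + 6.71 = 769.12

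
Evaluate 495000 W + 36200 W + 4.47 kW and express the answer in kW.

535.67 kW

In kW:
  495000 W = 495000e-3 kW = 495
  36200 W = 36200e-3 kW = 36.2
  4.47 kW → 4.47
Sum: 495 + 36.2 + 4.47 = 535.67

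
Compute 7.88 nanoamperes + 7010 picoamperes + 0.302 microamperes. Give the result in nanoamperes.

316.89 nanoamperes

In nanoamperes:
  7.88 nanoamperes → 7.88
  7010 picoamperes = 7010e-3 nanoamperes = 7.01
  0.302 microamperes = 0.302e3 nanoamperes = 302
Sum: 7.88 + 7.01 + 302 = 316.89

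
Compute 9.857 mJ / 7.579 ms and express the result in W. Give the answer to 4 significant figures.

(9.857 × 10^-3) / (7.579 × 10^-3) = 1.30057 W

1.301 W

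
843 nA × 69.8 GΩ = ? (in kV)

843 × 10⁻⁹ × 69.8 × 10⁹ = 58841.4 V

58.8414 kV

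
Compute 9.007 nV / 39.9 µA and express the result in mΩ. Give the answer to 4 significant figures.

0.2257 mΩ

(9.007 × 10⁻⁹) / (39.9 × 10⁻⁶) = 0.225739 × 10⁻³ Ω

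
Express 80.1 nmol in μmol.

nano = 1e-9, micro = 1e-6; factor is 1e-3.
80.1 × 1e-3 = 0.0801

0.0801 μmol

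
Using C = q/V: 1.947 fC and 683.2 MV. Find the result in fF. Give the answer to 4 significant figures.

0.000000002850 fF

(1.947 × 10^-15) / (683.2 × 10^6) = 0.00284982 × 10^-21 F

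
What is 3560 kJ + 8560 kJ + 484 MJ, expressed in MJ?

In MJ:
  3560 kJ = 3560 × 10^-3 MJ = 3.56
  8560 kJ = 8560 × 10^-3 MJ = 8.56
  484 MJ → 484
Sum: 3.56 + 8.56 + 484 = 496.12

496.12 MJ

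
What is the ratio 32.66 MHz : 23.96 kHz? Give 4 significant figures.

(32.66 × 10^6) / (23.96 × 10^3) = 1.3631 × 10^3

1363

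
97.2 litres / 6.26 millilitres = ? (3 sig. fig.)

15500

(97.2) / (6.26 × 10^-3) = 15.53 × 10^3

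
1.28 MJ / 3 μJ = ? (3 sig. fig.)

427000000000

(1.28 × 10⁶) / (3 × 10⁻⁶) = 0.4267 × 10¹²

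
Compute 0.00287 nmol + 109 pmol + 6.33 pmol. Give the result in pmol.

In pmol:
  0.00287 nmol = 0.00287e3 pmol = 2.87
  109 pmol → 109
  6.33 pmol → 6.33
Sum: 2.87 + 109 + 6.33 = 118.2

118.2 pmol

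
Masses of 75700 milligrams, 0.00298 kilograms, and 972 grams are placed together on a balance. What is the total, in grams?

1050.68 grams

In grams:
  75700 milligrams = 75700 × 10^-3 grams = 75.7
  0.00298 kilograms = 0.00298 × 10^3 grams = 2.98
  972 grams → 972
Sum: 75.7 + 2.98 + 972 = 1050.68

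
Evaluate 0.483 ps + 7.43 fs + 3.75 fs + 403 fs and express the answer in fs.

In fs:
  0.483 ps = 0.483 × 10³ fs = 483
  7.43 fs → 7.43
  3.75 fs → 3.75
  403 fs → 403
Sum: 483 + 7.43 + 3.75 + 403 = 897.18

897.18 fs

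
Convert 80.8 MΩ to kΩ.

mega = 1e6, kilo = 1e3; factor is 1e3.
80.8 × 1e3 = 80800

80800 kΩ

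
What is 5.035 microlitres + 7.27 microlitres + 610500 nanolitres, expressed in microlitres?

In microlitres:
  5.035 microlitres → 5.035
  7.27 microlitres → 7.27
  610500 nanolitres = 610500e-3 microlitres = 610.5
Sum: 5.035 + 7.27 + 610.5 = 622.805

622.805 microlitres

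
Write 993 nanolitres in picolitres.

nano = 1e-9, pico = 1e-12; factor is 1e3.
993 × 1e3 = 993000

993000 picolitres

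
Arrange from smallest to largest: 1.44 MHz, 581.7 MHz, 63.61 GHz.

1.44 MHz = 1440000 Hz
581.7 MHz = 581700000 Hz
63.61 GHz = 63610000000 Hz

1.44 MHz < 581.7 MHz < 63.61 GHz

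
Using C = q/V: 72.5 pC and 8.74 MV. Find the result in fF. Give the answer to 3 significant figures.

(72.5e-12) / (8.74e6) = 8.2952e-18 F

0.00830 fF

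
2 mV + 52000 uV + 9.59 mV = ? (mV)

63.59 mV

In mV:
  2 mV → 2
  52000 uV = 52000 × 10⁻³ mV = 52
  9.59 mV → 9.59
Sum: 2 + 52 + 9.59 = 63.59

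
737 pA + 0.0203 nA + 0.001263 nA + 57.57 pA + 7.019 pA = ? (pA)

823.152 pA

In pA:
  737 pA → 737
  0.0203 nA = 0.0203e3 pA = 20.3
  0.001263 nA = 0.001263e3 pA = 1.263
  57.57 pA → 57.57
  7.019 pA → 7.019
Sum: 737 + 20.3 + 1.263 + 57.57 + 7.019 = 823.152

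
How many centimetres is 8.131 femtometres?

femto = 10^-15, centi = 10^-2; factor is 10^-13.
8.131 × 10^-13 = 0.0000000000008131

0.0000000000008131 centimetres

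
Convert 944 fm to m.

femto = 1e-15, (no prefix) = 1e0; factor is 1e-15.
944 × 1e-15 = 0.000000000000944

0.000000000000944 m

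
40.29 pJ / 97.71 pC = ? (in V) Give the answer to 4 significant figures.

0.4123 V

(40.29e-12) / (97.71e-12) = 0.412343 V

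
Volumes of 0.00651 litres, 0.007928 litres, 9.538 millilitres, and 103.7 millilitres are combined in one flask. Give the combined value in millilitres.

127.676 millilitres

In millilitres:
  0.00651 litres = 0.00651 × 10³ millilitres = 6.51
  0.007928 litres = 0.007928 × 10³ millilitres = 7.928
  9.538 millilitres → 9.538
  103.7 millilitres → 103.7
Sum: 6.51 + 7.928 + 9.538 + 103.7 = 127.676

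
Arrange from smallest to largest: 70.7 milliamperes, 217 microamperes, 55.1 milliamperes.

217 microamperes < 55.1 milliamperes < 70.7 milliamperes

70.7 milliamperes = 0.0707 amperes
217 microamperes = 0.000217 amperes
55.1 milliamperes = 0.0551 amperes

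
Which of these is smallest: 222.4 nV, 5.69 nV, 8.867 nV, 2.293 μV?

5.69 nV

222.4 nV = 0.0000002224 V
5.69 nV = 0.00000000569 V
8.867 nV = 0.000000008867 V
2.293 μV = 0.000002293 V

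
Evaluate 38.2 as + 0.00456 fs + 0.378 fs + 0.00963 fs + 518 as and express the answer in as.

In as:
  38.2 as → 38.2
  0.00456 fs = 0.00456e3 as = 4.56
  0.378 fs = 0.378e3 as = 378
  0.00963 fs = 0.00963e3 as = 9.63
  518 as → 518
Sum: 38.2 + 4.56 + 378 + 9.63 + 518 = 948.39

948.39 as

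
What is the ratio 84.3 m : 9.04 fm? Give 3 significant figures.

(84.3) / (9.04 × 10⁻¹⁵) = 9.325 × 10¹⁵

9330000000000000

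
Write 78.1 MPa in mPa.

mega = 1e6, milli = 1e-3; factor is 1e9.
78.1 × 1e9 = 78100000000

78100000000 mPa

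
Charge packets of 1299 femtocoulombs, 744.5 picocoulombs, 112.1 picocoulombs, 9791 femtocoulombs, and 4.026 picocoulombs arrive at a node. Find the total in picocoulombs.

871.716 picocoulombs

In picocoulombs:
  1299 femtocoulombs = 1299 × 10^-3 picocoulombs = 1.299
  744.5 picocoulombs → 744.5
  112.1 picocoulombs → 112.1
  9791 femtocoulombs = 9791 × 10^-3 picocoulombs = 9.791
  4.026 picocoulombs → 4.026
Sum: 1.299 + 744.5 + 112.1 + 9.791 + 4.026 = 871.716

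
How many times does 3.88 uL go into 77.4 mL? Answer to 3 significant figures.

19900

(77.4e-3) / (3.88e-6) = 19.95e3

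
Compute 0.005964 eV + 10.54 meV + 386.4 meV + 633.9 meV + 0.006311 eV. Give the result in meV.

In meV:
  0.005964 eV = 0.005964 × 10^3 meV = 5.964
  10.54 meV → 10.54
  386.4 meV → 386.4
  633.9 meV → 633.9
  0.006311 eV = 0.006311 × 10^3 meV = 6.311
Sum: 5.964 + 10.54 + 386.4 + 633.9 + 6.311 = 1043.115

1043.115 meV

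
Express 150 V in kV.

0.15 kV

(no prefix) = 1e0, kilo = 1e3; factor is 1e-3.
150 × 1e-3 = 0.15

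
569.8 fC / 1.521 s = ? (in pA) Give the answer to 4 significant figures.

(569.8 × 10^-15) / (1.521) = 374.622 × 10^-15 A

0.3746 pA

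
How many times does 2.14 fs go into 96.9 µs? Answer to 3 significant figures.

45300000000

(96.9 × 10⁻⁶) / (2.14 × 10⁻¹⁵) = 45.28 × 10⁹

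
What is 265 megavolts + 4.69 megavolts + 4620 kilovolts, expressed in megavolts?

In megavolts:
  265 megavolts → 265
  4.69 megavolts → 4.69
  4620 kilovolts = 4620 × 10^-3 megavolts = 4.62
Sum: 265 + 4.69 + 4.62 = 274.31

274.31 megavolts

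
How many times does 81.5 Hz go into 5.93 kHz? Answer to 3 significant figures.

(5.93 × 10³) / (81.5) = 0.07276 × 10³

72.8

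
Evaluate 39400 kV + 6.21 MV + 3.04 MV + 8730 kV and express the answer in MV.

In MV:
  39400 kV = 39400 × 10⁻³ MV = 39.4
  6.21 MV → 6.21
  3.04 MV → 3.04
  8730 kV = 8730 × 10⁻³ MV = 8.73
Sum: 39.4 + 6.21 + 3.04 + 8.73 = 57.38

57.38 MV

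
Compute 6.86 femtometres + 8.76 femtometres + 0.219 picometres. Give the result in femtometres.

In femtometres:
  6.86 femtometres → 6.86
  8.76 femtometres → 8.76
  0.219 picometres = 0.219 × 10³ femtometres = 219
Sum: 6.86 + 8.76 + 219 = 234.62

234.62 femtometres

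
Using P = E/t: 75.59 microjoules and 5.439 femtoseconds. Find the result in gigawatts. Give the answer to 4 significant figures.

(75.59 × 10⁻⁶) / (5.439 × 10⁻¹⁵) = 13.8978 × 10⁹ W

13.90 gigawatts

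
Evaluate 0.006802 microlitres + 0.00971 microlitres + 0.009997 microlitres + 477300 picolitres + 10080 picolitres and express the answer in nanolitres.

In nanolitres:
  0.006802 microlitres = 0.006802e3 nanolitres = 6.802
  0.00971 microlitres = 0.00971e3 nanolitres = 9.71
  0.009997 microlitres = 0.009997e3 nanolitres = 9.997
  477300 picolitres = 477300e-3 nanolitres = 477.3
  10080 picolitres = 10080e-3 nanolitres = 10.08
Sum: 6.802 + 9.71 + 9.997 + 477.3 + 10.08 = 513.889

513.889 nanolitres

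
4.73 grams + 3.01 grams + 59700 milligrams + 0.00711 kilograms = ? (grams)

In grams:
  4.73 grams → 4.73
  3.01 grams → 3.01
  59700 milligrams = 59700e-3 grams = 59.7
  0.00711 kilograms = 0.00711e3 grams = 7.11
Sum: 4.73 + 3.01 + 59.7 + 7.11 = 74.55

74.55 grams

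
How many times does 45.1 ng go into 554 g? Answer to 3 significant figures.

12300000000

(554) / (45.1 × 10^-9) = 12.28 × 10^9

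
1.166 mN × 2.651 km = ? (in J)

3.091066 J

1.166e-3 × 2.651e3 = 3.091066 J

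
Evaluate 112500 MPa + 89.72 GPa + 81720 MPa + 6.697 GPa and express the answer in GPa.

290.637 GPa

In GPa:
  112500 MPa = 112500 × 10⁻³ GPa = 112.5
  89.72 GPa → 89.72
  81720 MPa = 81720 × 10⁻³ GPa = 81.72
  6.697 GPa → 6.697
Sum: 112.5 + 89.72 + 81.72 + 6.697 = 290.637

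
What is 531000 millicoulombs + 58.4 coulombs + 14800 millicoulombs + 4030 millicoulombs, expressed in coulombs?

608.23 coulombs

In coulombs:
  531000 millicoulombs = 531000e-3 coulombs = 531
  58.4 coulombs → 58.4
  14800 millicoulombs = 14800e-3 coulombs = 14.8
  4030 millicoulombs = 4030e-3 coulombs = 4.03
Sum: 531 + 58.4 + 14.8 + 4.03 = 608.23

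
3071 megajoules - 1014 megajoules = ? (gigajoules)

2.057 gigajoules

In gigajoules:
  3071 megajoules = 3071 × 10⁻³ gigajoules = 3.071
  1014 megajoules = 1014 × 10⁻³ gigajoules = 1.014
Difference: 3.071 - 1.014 = 2.057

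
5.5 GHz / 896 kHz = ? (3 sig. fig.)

6140

(5.5 × 10⁹) / (896 × 10³) = 0.006138 × 10⁶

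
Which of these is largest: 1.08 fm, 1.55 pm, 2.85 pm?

1.08 fm = 0.00000000000000108 m
1.55 pm = 0.00000000000155 m
2.85 pm = 0.00000000000285 m

2.85 pm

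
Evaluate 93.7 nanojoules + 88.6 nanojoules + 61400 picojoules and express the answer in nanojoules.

243.7 nanojoules

In nanojoules:
  93.7 nanojoules → 93.7
  88.6 nanojoules → 88.6
  61400 picojoules = 61400e-3 nanojoules = 61.4
Sum: 93.7 + 88.6 + 61.4 = 243.7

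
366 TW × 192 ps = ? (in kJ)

70.272 kJ

366e12 × 192e-12 = 70272 J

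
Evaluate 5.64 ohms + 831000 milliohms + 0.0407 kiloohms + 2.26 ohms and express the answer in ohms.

879.6 ohms

In ohms:
  5.64 ohms → 5.64
  831000 milliohms = 831000 × 10⁻³ ohms = 831
  0.0407 kiloohms = 0.0407 × 10³ ohms = 40.7
  2.26 ohms → 2.26
Sum: 5.64 + 831 + 40.7 + 2.26 = 879.6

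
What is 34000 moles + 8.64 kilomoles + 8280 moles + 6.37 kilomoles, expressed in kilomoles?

57.29 kilomoles

In kilomoles:
  34000 moles = 34000e-3 kilomoles = 34
  8.64 kilomoles → 8.64
  8280 moles = 8280e-3 kilomoles = 8.28
  6.37 kilomoles → 6.37
Sum: 34 + 8.64 + 8.28 + 6.37 = 57.29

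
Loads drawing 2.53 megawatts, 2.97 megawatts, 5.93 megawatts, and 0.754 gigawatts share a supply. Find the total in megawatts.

765.43 megawatts

In megawatts:
  2.53 megawatts → 2.53
  2.97 megawatts → 2.97
  5.93 megawatts → 5.93
  0.754 gigawatts = 0.754 × 10^3 megawatts = 754
Sum: 2.53 + 2.97 + 5.93 + 754 = 765.43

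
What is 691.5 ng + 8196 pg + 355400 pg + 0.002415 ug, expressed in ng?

In ng:
  691.5 ng → 691.5
  8196 pg = 8196 × 10^-3 ng = 8.196
  355400 pg = 355400 × 10^-3 ng = 355.4
  0.002415 ug = 0.002415 × 10^3 ng = 2.415
Sum: 691.5 + 8.196 + 355.4 + 2.415 = 1057.511

1057.511 ng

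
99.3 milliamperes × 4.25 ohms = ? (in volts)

99.3e-3 × 4.25 = 422.025e-3 V

0.422025 volts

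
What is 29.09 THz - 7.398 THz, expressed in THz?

In THz:
  29.09 THz → 29.09
  7.398 THz → 7.398
Difference: 29.09 - 7.398 = 21.692

21.692 THz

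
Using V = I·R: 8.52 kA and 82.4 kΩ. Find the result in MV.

702.048 MV

8.52 × 10³ × 82.4 × 10³ = 702.048 × 10⁶ V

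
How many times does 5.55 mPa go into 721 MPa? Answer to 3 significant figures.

130000000000

(721e6) / (5.55e-3) = 129.9e9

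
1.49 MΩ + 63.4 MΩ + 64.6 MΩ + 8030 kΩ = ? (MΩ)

In MΩ:
  1.49 MΩ → 1.49
  63.4 MΩ → 63.4
  64.6 MΩ → 64.6
  8030 kΩ = 8030 × 10⁻³ MΩ = 8.03
Sum: 1.49 + 63.4 + 64.6 + 8.03 = 137.52

137.52 MΩ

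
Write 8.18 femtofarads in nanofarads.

femto = 1e-15, nano = 1e-9; factor is 1e-6.
8.18 × 1e-6 = 0.00000818

0.00000818 nanofarads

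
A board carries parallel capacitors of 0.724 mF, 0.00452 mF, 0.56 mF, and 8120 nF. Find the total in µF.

In µF:
  0.724 mF = 0.724 × 10³ µF = 724
  0.00452 mF = 0.00452 × 10³ µF = 4.52
  0.56 mF = 0.56 × 10³ µF = 560
  8120 nF = 8120 × 10⁻³ µF = 8.12
Sum: 724 + 4.52 + 560 + 8.12 = 1296.64

1296.64 µF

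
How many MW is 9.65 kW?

kilo = 10^3, mega = 10^6; factor is 10^-3.
9.65 × 10^-3 = 0.00965

0.00965 MW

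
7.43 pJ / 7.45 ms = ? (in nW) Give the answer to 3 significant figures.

(7.43e-12) / (7.45e-3) = 0.99732e-9 W

0.997 nW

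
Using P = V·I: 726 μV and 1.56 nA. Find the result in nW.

726 × 10^-6 × 1.56 × 10^-9 = 1132.56 × 10^-15 W

0.00113256 nW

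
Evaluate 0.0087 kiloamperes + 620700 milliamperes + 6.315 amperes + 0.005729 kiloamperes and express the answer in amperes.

In amperes:
  0.0087 kiloamperes = 0.0087 × 10^3 amperes = 8.7
  620700 milliamperes = 620700 × 10^-3 amperes = 620.7
  6.315 amperes → 6.315
  0.005729 kiloamperes = 0.005729 × 10^3 amperes = 5.729
Sum: 8.7 + 620.7 + 6.315 + 5.729 = 641.444

641.444 amperes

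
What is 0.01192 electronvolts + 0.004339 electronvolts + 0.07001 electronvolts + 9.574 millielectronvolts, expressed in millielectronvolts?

95.843 millielectronvolts

In millielectronvolts:
  0.01192 electronvolts = 0.01192 × 10³ millielectronvolts = 11.92
  0.004339 electronvolts = 0.004339 × 10³ millielectronvolts = 4.339
  0.07001 electronvolts = 0.07001 × 10³ millielectronvolts = 70.01
  9.574 millielectronvolts → 9.574
Sum: 11.92 + 4.339 + 70.01 + 9.574 = 95.843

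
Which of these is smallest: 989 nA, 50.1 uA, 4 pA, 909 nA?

989 nA = 0.000000989 A
50.1 uA = 0.0000501 A
4 pA = 0.000000000004 A
909 nA = 0.000000909 A

4 pA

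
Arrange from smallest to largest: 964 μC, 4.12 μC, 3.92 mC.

964 μC = 0.000964 C
4.12 μC = 0.00000412 C
3.92 mC = 0.00392 C

4.12 μC < 964 μC < 3.92 mC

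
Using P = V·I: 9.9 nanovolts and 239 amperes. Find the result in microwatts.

9.9e-9 × 239 = 2366.1e-9 W

2.3661 microwatts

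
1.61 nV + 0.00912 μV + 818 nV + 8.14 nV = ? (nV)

836.87 nV

In nV:
  1.61 nV → 1.61
  0.00912 μV = 0.00912 × 10³ nV = 9.12
  818 nV → 818
  8.14 nV → 8.14
Sum: 1.61 + 9.12 + 818 + 8.14 = 836.87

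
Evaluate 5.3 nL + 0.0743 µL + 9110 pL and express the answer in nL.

In nL:
  5.3 nL → 5.3
  0.0743 µL = 0.0743e3 nL = 74.3
  9110 pL = 9110e-3 nL = 9.11
Sum: 5.3 + 74.3 + 9.11 = 88.71

88.71 nL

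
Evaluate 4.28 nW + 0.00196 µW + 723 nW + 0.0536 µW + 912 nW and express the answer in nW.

1694.84 nW

In nW:
  4.28 nW → 4.28
  0.00196 µW = 0.00196 × 10³ nW = 1.96
  723 nW → 723
  0.0536 µW = 0.0536 × 10³ nW = 53.6
  912 nW → 912
Sum: 4.28 + 1.96 + 723 + 53.6 + 912 = 1694.84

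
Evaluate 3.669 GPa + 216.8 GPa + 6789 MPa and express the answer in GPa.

In GPa:
  3.669 GPa → 3.669
  216.8 GPa → 216.8
  6789 MPa = 6789 × 10^-3 GPa = 6.789
Sum: 3.669 + 216.8 + 6.789 = 227.258

227.258 GPa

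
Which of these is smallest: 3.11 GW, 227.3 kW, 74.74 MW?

227.3 kW

3.11 GW = 3110000000 W
227.3 kW = 227300 W
74.74 MW = 74740000 W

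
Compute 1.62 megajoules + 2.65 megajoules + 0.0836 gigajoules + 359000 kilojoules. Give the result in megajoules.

446.87 megajoules

In megajoules:
  1.62 megajoules → 1.62
  2.65 megajoules → 2.65
  0.0836 gigajoules = 0.0836e3 megajoules = 83.6
  359000 kilojoules = 359000e-3 megajoules = 359
Sum: 1.62 + 2.65 + 83.6 + 359 = 446.87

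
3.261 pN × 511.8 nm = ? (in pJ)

3.261 × 10⁻¹² × 511.8 × 10⁻⁹ = 1668.9798 × 10⁻²¹ J

0.0000016689798 pJ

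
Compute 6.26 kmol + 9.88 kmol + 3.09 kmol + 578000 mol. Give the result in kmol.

In kmol:
  6.26 kmol → 6.26
  9.88 kmol → 9.88
  3.09 kmol → 3.09
  578000 mol = 578000 × 10^-3 kmol = 578
Sum: 6.26 + 9.88 + 3.09 + 578 = 597.23

597.23 kmol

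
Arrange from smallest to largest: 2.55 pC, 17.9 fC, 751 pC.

2.55 pC = 0.00000000000255 C
17.9 fC = 0.0000000000000179 C
751 pC = 0.000000000751 C

17.9 fC < 2.55 pC < 751 pC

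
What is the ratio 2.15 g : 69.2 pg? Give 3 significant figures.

31100000000

(2.15) / (69.2e-12) = 0.03107e12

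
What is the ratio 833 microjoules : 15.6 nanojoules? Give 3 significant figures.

53400

(833 × 10⁻⁶) / (15.6 × 10⁻⁹) = 53.4 × 10³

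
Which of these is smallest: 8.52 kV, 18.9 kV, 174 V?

174 V

8.52 kV = 8520 V
18.9 kV = 18900 V
174 V = 174 V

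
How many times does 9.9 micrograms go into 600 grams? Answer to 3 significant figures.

(600) / (9.9 × 10^-6) = 60.61 × 10^6

60600000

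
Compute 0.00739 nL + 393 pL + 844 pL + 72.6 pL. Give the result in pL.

1316.99 pL

In pL:
  0.00739 nL = 0.00739e3 pL = 7.39
  393 pL → 393
  844 pL → 844
  72.6 pL → 72.6
Sum: 7.39 + 393 + 844 + 72.6 = 1316.99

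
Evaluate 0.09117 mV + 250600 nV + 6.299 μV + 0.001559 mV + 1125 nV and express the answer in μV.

In μV:
  0.09117 mV = 0.09117 × 10³ μV = 91.17
  250600 nV = 250600 × 10⁻³ μV = 250.6
  6.299 μV → 6.299
  0.001559 mV = 0.001559 × 10³ μV = 1.559
  1125 nV = 1125 × 10⁻³ μV = 1.125
Sum: 91.17 + 250.6 + 6.299 + 1.559 + 1.125 = 350.753

350.753 μV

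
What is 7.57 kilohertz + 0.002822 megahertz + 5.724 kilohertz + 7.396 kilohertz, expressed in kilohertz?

In kilohertz:
  7.57 kilohertz → 7.57
  0.002822 megahertz = 0.002822e3 kilohertz = 2.822
  5.724 kilohertz → 5.724
  7.396 kilohertz → 7.396
Sum: 7.57 + 2.822 + 5.724 + 7.396 = 23.512

23.512 kilohertz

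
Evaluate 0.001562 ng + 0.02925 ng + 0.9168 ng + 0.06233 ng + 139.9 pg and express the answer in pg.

1149.842 pg

In pg:
  0.001562 ng = 0.001562 × 10^3 pg = 1.562
  0.02925 ng = 0.02925 × 10^3 pg = 29.25
  0.9168 ng = 0.9168 × 10^3 pg = 916.8
  0.06233 ng = 0.06233 × 10^3 pg = 62.33
  139.9 pg → 139.9
Sum: 1.562 + 29.25 + 916.8 + 62.33 + 139.9 = 1149.842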